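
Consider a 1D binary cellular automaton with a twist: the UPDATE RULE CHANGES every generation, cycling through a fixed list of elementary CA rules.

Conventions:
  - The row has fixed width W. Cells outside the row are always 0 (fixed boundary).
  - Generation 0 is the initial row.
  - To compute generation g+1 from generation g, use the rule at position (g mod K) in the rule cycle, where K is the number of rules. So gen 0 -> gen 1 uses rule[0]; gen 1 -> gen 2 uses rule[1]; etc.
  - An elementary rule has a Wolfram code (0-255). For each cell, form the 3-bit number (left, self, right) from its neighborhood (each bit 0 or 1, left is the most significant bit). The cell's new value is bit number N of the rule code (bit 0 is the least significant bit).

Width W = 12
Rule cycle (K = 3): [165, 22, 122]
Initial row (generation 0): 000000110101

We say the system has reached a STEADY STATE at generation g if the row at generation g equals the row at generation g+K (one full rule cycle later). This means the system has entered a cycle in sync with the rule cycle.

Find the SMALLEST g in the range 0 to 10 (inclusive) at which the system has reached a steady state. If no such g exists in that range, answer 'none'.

Answer: 5

Derivation:
Gen 0: 000000110101
Gen 1 (rule 165): 111110001111
Gen 2 (rule 22): 000001010000
Gen 3 (rule 122): 000010101000
Gen 4 (rule 165): 111011111011
Gen 5 (rule 22): 000000000000
Gen 6 (rule 122): 000000000000
Gen 7 (rule 165): 111111111111
Gen 8 (rule 22): 000000000000
Gen 9 (rule 122): 000000000000
Gen 10 (rule 165): 111111111111
Gen 11 (rule 22): 000000000000
Gen 12 (rule 122): 000000000000
Gen 13 (rule 165): 111111111111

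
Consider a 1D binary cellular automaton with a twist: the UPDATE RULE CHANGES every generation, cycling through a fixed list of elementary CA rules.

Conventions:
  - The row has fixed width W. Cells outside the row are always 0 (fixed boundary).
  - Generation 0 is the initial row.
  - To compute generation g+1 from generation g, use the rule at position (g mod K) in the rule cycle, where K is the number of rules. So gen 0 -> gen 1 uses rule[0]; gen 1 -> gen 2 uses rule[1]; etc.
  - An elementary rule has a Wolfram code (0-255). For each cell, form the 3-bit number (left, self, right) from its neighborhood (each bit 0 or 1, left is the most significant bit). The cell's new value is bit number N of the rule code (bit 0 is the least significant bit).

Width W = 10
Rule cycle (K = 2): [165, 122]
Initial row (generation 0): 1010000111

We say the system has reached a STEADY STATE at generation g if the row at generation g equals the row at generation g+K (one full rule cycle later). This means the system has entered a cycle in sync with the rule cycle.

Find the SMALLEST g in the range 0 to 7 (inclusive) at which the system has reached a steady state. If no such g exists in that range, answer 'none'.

Gen 0: 1010000111
Gen 1 (rule 165): 1110110010
Gen 2 (rule 122): 1011111101
Gen 3 (rule 165): 1101111011
Gen 4 (rule 122): 1111001111
Gen 5 (rule 165): 0110000110
Gen 6 (rule 122): 1111001111
Gen 7 (rule 165): 0110000110
Gen 8 (rule 122): 1111001111
Gen 9 (rule 165): 0110000110

Answer: 4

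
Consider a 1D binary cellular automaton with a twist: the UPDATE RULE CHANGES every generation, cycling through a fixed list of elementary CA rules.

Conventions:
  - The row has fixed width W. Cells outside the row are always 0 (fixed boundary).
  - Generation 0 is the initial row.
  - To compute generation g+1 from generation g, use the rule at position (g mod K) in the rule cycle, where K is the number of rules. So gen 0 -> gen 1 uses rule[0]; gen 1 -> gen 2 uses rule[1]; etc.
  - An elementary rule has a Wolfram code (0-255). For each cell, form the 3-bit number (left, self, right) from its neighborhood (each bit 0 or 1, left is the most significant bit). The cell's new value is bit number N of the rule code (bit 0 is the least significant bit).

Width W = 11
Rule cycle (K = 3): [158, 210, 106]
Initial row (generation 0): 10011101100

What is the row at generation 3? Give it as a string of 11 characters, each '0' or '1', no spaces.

Gen 0: 10011101100
Gen 1 (rule 158): 11111001010
Gen 2 (rule 210): 01111110001
Gen 3 (rule 106): 11000010010

Answer: 11000010010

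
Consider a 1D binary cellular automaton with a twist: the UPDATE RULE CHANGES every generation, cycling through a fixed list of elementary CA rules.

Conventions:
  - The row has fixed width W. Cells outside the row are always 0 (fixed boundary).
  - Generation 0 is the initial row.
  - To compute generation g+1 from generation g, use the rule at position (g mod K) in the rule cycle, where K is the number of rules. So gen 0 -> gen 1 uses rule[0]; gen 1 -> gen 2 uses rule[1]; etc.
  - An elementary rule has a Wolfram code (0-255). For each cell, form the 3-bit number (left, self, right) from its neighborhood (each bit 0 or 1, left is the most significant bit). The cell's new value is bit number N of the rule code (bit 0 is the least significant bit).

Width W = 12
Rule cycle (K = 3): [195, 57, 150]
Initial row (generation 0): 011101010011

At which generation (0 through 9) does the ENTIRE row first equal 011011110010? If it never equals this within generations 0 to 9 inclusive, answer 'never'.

Gen 0: 011101010011
Gen 1 (rule 195): 101100000101
Gen 2 (rule 57): 011011110010
Gen 3 (rule 150): 100001101111
Gen 4 (rule 195): 001110100111
Gen 5 (rule 57): 101001010100
Gen 6 (rule 150): 101111010110
Gen 7 (rule 195): 000111000010
Gen 8 (rule 57): 110100111001
Gen 9 (rule 150): 000111010111

Answer: 2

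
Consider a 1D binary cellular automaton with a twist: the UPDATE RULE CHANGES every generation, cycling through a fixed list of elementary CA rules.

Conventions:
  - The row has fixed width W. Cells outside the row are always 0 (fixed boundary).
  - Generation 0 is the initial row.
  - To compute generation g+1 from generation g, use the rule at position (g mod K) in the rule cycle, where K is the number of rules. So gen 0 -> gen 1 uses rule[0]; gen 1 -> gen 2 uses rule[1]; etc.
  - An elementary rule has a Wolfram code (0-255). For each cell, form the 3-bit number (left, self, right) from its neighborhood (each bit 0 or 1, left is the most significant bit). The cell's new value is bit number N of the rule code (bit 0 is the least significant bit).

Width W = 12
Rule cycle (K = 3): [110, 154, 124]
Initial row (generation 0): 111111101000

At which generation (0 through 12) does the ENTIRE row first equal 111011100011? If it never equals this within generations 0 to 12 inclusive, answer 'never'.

Gen 0: 111111101000
Gen 1 (rule 110): 100000111000
Gen 2 (rule 154): 010001110100
Gen 3 (rule 124): 011001011110
Gen 4 (rule 110): 111011110010
Gen 5 (rule 154): 110011101101
Gen 6 (rule 124): 111010111111
Gen 7 (rule 110): 101111100001
Gen 8 (rule 154): 001111010010
Gen 9 (rule 124): 001001111011
Gen 10 (rule 110): 011011001111
Gen 11 (rule 154): 110010111110
Gen 12 (rule 124): 111011100011

Answer: 12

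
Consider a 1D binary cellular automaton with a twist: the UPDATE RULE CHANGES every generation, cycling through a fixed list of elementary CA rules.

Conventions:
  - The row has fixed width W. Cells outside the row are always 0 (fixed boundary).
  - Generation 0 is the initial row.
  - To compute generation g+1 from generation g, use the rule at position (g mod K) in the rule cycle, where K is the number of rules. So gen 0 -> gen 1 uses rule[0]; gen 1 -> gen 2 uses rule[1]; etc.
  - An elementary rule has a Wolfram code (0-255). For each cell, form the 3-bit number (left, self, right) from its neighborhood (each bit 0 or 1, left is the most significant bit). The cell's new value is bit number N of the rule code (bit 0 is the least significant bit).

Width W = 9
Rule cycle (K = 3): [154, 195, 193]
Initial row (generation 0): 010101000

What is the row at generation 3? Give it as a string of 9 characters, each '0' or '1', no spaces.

Answer: 100111000

Derivation:
Gen 0: 010101000
Gen 1 (rule 154): 100000100
Gen 2 (rule 195): 001111001
Gen 3 (rule 193): 100111000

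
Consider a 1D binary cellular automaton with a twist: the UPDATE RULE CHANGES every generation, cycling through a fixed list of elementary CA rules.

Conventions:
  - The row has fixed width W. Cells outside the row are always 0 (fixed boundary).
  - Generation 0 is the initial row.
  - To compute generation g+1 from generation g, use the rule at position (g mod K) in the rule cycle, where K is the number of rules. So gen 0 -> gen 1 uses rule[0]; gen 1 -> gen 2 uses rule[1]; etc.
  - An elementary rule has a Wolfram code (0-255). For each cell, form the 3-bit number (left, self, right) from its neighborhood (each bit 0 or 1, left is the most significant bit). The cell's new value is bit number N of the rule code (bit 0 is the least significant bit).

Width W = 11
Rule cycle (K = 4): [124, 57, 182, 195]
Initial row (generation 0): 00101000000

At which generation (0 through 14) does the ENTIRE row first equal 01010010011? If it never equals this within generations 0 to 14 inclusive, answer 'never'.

Gen 0: 00101000000
Gen 1 (rule 124): 00111100000
Gen 2 (rule 57): 10100011111
Gen 3 (rule 182): 11110101110
Gen 4 (rule 195): 01110000110
Gen 5 (rule 124): 01011000111
Gen 6 (rule 57): 00110110100
Gen 7 (rule 182): 01001001110
Gen 8 (rule 195): 10010010110
Gen 9 (rule 124): 11011011111
Gen 10 (rule 57): 10110110000
Gen 11 (rule 182): 11001001000
Gen 12 (rule 195): 01010010011
Gen 13 (rule 124): 01111011011
Gen 14 (rule 57): 01000110110

Answer: 12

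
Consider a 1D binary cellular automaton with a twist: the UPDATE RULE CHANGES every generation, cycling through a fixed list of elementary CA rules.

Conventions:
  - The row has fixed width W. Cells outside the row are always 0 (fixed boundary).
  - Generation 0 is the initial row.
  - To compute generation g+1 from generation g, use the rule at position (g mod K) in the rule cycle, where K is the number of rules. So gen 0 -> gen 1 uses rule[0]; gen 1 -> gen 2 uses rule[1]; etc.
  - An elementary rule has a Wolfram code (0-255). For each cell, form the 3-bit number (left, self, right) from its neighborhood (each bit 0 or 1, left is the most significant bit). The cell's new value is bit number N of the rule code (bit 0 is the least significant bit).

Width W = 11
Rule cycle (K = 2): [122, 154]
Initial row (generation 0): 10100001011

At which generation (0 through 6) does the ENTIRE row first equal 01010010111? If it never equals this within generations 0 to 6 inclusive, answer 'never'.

Gen 0: 10100001011
Gen 1 (rule 122): 01010010111
Gen 2 (rule 154): 10001100110
Gen 3 (rule 122): 01011111111
Gen 4 (rule 154): 10011111110
Gen 5 (rule 122): 01110000011
Gen 6 (rule 154): 11101000110

Answer: 1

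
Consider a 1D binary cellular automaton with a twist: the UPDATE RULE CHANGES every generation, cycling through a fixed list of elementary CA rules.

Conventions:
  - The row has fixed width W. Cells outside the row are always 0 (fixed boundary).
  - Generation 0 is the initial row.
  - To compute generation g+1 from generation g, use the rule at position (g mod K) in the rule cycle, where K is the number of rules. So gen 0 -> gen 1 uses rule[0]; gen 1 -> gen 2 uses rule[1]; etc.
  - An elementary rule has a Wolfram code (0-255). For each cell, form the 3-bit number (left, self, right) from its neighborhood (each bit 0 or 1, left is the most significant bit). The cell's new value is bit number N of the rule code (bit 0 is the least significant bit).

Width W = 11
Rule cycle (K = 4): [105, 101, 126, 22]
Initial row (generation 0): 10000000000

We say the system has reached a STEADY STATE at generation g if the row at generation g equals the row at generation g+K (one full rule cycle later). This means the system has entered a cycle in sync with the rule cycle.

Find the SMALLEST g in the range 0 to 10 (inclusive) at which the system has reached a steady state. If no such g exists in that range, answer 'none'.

Answer: none

Derivation:
Gen 0: 10000000000
Gen 1 (rule 105): 00111111111
Gen 2 (rule 101): 10000000001
Gen 3 (rule 126): 11000000011
Gen 4 (rule 22): 00100000100
Gen 5 (rule 105): 10001110001
Gen 6 (rule 101): 10100010101
Gen 7 (rule 126): 11110111111
Gen 8 (rule 22): 00000000000
Gen 9 (rule 105): 11111111111
Gen 10 (rule 101): 00000000001
Gen 11 (rule 126): 00000000011
Gen 12 (rule 22): 00000000100
Gen 13 (rule 105): 11111110001
Gen 14 (rule 101): 00000010101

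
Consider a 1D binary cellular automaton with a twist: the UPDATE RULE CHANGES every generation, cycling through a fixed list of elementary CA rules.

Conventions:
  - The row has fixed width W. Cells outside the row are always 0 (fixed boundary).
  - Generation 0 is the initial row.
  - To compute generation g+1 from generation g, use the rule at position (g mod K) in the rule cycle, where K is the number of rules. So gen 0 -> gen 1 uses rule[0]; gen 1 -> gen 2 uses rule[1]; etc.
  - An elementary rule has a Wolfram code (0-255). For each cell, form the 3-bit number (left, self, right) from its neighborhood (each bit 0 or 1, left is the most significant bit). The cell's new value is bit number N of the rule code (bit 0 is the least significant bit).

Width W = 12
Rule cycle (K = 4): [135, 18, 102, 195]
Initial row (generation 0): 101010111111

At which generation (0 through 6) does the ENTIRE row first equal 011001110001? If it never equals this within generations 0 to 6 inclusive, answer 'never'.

Gen 0: 101010111111
Gen 1 (rule 135): 101010011110
Gen 2 (rule 18): 000001100001
Gen 3 (rule 102): 000010100011
Gen 4 (rule 195): 111100001101
Gen 5 (rule 135): 011001110001
Gen 6 (rule 18): 100110001010

Answer: 5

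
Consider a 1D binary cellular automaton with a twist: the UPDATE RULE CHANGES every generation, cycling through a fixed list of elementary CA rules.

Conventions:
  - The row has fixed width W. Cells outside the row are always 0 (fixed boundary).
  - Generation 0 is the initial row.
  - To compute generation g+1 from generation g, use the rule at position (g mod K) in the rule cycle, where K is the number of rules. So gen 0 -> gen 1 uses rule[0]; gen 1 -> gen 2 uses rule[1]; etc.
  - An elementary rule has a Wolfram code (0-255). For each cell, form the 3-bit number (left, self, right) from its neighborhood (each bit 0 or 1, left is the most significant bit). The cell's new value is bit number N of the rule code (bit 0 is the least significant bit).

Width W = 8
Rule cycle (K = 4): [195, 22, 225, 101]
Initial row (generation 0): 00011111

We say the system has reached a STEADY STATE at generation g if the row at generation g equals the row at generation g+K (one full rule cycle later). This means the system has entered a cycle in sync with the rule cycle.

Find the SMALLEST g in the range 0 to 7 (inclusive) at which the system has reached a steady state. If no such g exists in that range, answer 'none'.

Answer: none

Derivation:
Gen 0: 00011111
Gen 1 (rule 195): 11101111
Gen 2 (rule 22): 00000000
Gen 3 (rule 225): 11111111
Gen 4 (rule 101): 00000001
Gen 5 (rule 195): 11111110
Gen 6 (rule 22): 00000001
Gen 7 (rule 225): 11111100
Gen 8 (rule 101): 00000101
Gen 9 (rule 195): 11111000
Gen 10 (rule 22): 00000100
Gen 11 (rule 225): 11110001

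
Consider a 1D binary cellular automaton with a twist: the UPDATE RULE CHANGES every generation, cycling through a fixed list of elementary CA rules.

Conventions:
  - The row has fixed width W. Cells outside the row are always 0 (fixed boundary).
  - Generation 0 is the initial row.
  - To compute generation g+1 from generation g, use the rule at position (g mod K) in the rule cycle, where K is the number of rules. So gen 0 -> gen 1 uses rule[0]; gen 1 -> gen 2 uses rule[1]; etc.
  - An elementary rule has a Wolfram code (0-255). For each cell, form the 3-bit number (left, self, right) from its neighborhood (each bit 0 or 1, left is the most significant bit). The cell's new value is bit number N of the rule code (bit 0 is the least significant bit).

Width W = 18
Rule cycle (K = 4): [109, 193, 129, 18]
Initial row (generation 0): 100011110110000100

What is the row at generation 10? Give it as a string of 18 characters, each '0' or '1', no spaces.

Answer: 000000000111001000

Derivation:
Gen 0: 100011110110000100
Gen 1 (rule 109): 101010011110110101
Gen 2 (rule 193): 000000001110010000
Gen 3 (rule 129): 111111100100000111
Gen 4 (rule 18): 000000011010001000
Gen 5 (rule 109): 111111011110101011
Gen 6 (rule 193): 011111001110000001
Gen 7 (rule 129): 001110000100111100
Gen 8 (rule 18): 010001001011000010
Gen 9 (rule 109): 010101001111011010
Gen 10 (rule 193): 000000000111001000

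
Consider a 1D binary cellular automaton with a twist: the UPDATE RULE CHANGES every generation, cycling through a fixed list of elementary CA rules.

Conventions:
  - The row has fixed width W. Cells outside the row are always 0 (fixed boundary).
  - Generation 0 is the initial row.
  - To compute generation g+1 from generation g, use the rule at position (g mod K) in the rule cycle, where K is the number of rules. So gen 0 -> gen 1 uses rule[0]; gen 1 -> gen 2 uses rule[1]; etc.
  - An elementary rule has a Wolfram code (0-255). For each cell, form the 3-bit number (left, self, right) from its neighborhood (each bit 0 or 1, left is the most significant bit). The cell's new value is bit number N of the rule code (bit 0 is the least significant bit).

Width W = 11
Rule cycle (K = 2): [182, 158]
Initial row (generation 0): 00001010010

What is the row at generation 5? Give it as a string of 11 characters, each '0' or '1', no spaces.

Answer: 00101110111

Derivation:
Gen 0: 00001010010
Gen 1 (rule 182): 00011111111
Gen 2 (rule 158): 00111111110
Gen 3 (rule 182): 01011111101
Gen 4 (rule 158): 11011111001
Gen 5 (rule 182): 00101110111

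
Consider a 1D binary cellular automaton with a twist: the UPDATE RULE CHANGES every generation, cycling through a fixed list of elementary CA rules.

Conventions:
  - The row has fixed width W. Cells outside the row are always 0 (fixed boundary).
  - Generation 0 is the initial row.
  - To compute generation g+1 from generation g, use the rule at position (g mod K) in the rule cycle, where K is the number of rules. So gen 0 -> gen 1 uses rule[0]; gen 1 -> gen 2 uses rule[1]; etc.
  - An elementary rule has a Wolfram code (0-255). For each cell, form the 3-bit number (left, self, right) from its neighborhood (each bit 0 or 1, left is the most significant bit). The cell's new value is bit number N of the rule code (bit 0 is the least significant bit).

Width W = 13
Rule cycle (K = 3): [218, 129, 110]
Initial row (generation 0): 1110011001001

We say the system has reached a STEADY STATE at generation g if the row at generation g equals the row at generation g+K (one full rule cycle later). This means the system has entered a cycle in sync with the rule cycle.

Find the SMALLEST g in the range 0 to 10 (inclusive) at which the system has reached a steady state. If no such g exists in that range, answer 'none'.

Answer: none

Derivation:
Gen 0: 1110011001001
Gen 1 (rule 218): 1111111110110
Gen 2 (rule 129): 0111111100000
Gen 3 (rule 110): 1100000100000
Gen 4 (rule 218): 1110001010000
Gen 5 (rule 129): 0100100000111
Gen 6 (rule 110): 1101100001101
Gen 7 (rule 218): 1101110011100
Gen 8 (rule 129): 0000100001001
Gen 9 (rule 110): 0001100011011
Gen 10 (rule 218): 0011110111011
Gen 11 (rule 129): 1001100010000
Gen 12 (rule 110): 1011100110000
Gen 13 (rule 218): 0011111111000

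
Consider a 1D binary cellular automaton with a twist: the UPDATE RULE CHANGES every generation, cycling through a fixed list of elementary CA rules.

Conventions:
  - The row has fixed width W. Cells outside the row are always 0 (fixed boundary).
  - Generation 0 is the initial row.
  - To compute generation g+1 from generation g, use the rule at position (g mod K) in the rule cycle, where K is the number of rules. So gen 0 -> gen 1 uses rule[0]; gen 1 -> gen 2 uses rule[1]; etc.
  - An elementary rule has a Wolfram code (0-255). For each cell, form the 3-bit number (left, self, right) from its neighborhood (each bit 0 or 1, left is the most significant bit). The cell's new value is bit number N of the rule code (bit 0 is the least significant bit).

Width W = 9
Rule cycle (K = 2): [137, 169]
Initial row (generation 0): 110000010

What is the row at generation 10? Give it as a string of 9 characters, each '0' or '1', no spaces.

Gen 0: 110000010
Gen 1 (rule 137): 100111000
Gen 2 (rule 169): 000110011
Gen 3 (rule 137): 110100010
Gen 4 (rule 169): 101001000
Gen 5 (rule 137): 000000011
Gen 6 (rule 169): 111111010
Gen 7 (rule 137): 111110000
Gen 8 (rule 169): 111100111
Gen 9 (rule 137): 111000110
Gen 10 (rule 169): 110010100

Answer: 110010100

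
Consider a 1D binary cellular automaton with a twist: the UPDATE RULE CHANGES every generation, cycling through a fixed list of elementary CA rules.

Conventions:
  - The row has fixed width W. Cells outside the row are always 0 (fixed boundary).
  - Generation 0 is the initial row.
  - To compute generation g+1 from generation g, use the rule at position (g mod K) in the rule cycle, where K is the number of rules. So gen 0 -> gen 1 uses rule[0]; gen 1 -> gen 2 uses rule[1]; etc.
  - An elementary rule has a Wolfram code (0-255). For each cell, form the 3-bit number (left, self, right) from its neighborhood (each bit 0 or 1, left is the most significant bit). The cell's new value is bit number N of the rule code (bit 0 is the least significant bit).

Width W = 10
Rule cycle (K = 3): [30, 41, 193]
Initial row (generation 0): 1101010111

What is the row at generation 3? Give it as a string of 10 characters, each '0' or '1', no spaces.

Answer: 1110000000

Derivation:
Gen 0: 1101010111
Gen 1 (rule 30): 1001010100
Gen 2 (rule 41): 0000101001
Gen 3 (rule 193): 1110000000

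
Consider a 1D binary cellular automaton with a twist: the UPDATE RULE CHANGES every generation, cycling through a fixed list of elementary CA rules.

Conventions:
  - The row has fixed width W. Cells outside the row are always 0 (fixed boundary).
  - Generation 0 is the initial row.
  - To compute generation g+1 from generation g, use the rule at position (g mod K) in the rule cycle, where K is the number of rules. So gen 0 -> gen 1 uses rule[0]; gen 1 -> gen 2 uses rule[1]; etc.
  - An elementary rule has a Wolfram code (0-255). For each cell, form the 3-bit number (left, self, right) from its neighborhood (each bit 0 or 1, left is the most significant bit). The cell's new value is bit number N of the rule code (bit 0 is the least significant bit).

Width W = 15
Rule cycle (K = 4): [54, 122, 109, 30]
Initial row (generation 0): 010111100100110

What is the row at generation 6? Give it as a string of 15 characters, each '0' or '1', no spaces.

Answer: 111010110000110

Derivation:
Gen 0: 010111100100110
Gen 1 (rule 54): 111000011111001
Gen 2 (rule 122): 101100110001110
Gen 3 (rule 109): 111100110101010
Gen 4 (rule 30): 100011100101011
Gen 5 (rule 54): 110100011111100
Gen 6 (rule 122): 111010110000110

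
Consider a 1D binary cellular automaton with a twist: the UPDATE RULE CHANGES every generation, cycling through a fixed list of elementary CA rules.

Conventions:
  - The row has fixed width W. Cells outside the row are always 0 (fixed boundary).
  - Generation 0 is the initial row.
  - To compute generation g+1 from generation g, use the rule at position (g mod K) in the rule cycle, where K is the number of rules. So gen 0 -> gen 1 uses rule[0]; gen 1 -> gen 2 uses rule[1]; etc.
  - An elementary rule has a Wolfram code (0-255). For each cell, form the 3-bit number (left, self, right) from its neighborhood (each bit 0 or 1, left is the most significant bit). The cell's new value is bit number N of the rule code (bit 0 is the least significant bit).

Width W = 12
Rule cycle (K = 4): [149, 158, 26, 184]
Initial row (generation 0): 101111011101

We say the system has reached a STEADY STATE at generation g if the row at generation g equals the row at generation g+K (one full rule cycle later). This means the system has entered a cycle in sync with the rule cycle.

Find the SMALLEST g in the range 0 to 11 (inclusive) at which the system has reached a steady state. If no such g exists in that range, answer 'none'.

Answer: 7

Derivation:
Gen 0: 101111011101
Gen 1 (rule 149): 100110001001
Gen 2 (rule 158): 111101011111
Gen 3 (rule 26): 100000010000
Gen 4 (rule 184): 010000001000
Gen 5 (rule 149): 011111101111
Gen 6 (rule 158): 111111001110
Gen 7 (rule 26): 100000111001
Gen 8 (rule 184): 010000110100
Gen 9 (rule 149): 011110000111
Gen 10 (rule 158): 111101001110
Gen 11 (rule 26): 100000111001
Gen 12 (rule 184): 010000110100
Gen 13 (rule 149): 011110000111
Gen 14 (rule 158): 111101001110
Gen 15 (rule 26): 100000111001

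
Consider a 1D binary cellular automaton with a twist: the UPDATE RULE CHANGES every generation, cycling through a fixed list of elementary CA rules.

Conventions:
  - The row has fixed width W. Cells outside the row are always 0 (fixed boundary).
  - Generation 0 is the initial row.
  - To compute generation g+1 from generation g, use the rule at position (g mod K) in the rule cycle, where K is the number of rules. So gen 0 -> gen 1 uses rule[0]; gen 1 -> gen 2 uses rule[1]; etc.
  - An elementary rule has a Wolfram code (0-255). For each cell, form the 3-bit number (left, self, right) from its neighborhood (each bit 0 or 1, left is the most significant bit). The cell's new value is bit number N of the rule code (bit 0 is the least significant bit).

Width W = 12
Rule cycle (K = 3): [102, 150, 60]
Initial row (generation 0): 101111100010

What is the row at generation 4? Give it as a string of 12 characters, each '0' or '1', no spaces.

Gen 0: 101111100010
Gen 1 (rule 102): 110000100110
Gen 2 (rule 150): 001001111001
Gen 3 (rule 60): 001101000101
Gen 4 (rule 102): 010111001111

Answer: 010111001111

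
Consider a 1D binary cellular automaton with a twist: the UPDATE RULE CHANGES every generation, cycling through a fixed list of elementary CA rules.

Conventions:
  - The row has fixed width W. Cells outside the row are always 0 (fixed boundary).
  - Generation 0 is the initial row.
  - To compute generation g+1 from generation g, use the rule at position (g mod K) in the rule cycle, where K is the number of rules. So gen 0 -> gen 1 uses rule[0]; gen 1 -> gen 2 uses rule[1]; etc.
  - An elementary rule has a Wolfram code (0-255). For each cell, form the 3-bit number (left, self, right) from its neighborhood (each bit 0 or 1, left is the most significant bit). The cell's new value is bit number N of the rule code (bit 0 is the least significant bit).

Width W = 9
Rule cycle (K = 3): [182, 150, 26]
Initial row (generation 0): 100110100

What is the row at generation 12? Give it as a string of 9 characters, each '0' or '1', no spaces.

Answer: 110010000

Derivation:
Gen 0: 100110100
Gen 1 (rule 182): 111001110
Gen 2 (rule 150): 010110101
Gen 3 (rule 26): 100100000
Gen 4 (rule 182): 111110000
Gen 5 (rule 150): 011101000
Gen 6 (rule 26): 110000100
Gen 7 (rule 182): 001001110
Gen 8 (rule 150): 011110101
Gen 9 (rule 26): 110000000
Gen 10 (rule 182): 001000000
Gen 11 (rule 150): 011100000
Gen 12 (rule 26): 110010000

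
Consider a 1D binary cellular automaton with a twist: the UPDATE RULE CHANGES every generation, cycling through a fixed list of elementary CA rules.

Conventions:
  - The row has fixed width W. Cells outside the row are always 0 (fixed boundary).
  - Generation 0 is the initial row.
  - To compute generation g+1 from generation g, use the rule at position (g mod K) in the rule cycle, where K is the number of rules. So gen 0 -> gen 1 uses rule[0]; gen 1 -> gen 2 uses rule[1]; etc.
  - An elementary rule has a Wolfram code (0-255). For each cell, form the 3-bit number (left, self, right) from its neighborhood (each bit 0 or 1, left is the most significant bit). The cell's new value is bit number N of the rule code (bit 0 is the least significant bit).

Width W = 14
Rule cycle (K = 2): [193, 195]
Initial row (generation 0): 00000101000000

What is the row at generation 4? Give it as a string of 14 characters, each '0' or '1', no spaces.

Gen 0: 00000101000000
Gen 1 (rule 193): 11110000011111
Gen 2 (rule 195): 01110111101111
Gen 3 (rule 193): 00110011100111
Gen 4 (rule 195): 11010101101011

Answer: 11010101101011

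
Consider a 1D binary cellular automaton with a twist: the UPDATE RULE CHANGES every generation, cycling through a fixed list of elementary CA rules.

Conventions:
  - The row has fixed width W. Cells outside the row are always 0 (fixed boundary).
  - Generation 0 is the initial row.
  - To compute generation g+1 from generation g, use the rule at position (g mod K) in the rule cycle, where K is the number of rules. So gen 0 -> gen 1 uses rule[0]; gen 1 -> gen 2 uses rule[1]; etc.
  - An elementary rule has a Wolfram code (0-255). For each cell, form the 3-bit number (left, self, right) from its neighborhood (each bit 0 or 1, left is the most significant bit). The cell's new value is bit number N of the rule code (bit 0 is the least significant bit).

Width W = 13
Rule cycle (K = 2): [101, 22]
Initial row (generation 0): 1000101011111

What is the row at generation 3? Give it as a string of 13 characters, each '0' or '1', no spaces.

Gen 0: 1000101011111
Gen 1 (rule 101): 1010111100001
Gen 2 (rule 22): 1010000010011
Gen 3 (rule 101): 1110111010001

Answer: 1110111010001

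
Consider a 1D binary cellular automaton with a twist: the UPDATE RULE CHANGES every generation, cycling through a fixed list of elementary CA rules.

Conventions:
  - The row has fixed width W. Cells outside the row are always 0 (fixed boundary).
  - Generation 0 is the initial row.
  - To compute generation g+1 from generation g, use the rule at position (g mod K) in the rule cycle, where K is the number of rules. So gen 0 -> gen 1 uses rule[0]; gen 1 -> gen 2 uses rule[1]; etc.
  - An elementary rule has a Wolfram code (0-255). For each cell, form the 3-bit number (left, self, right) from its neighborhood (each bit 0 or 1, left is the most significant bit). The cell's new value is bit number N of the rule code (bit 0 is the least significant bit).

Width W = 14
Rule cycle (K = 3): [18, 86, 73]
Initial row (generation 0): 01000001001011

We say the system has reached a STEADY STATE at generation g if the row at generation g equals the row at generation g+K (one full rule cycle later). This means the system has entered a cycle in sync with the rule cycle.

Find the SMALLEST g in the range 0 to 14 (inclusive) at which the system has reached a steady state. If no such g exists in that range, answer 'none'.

Answer: 10

Derivation:
Gen 0: 01000001001011
Gen 1 (rule 18): 10100010110000
Gen 2 (rule 86): 10110110011000
Gen 3 (rule 73): 00110110011011
Gen 4 (rule 18): 01000001100000
Gen 5 (rule 86): 11100010110000
Gen 6 (rule 73): 10101000110111
Gen 7 (rule 18): 00000101000000
Gen 8 (rule 86): 00001101100000
Gen 9 (rule 73): 11101101101111
Gen 10 (rule 18): 00000000000000
Gen 11 (rule 86): 00000000000000
Gen 12 (rule 73): 11111111111111
Gen 13 (rule 18): 00000000000000
Gen 14 (rule 86): 00000000000000
Gen 15 (rule 73): 11111111111111
Gen 16 (rule 18): 00000000000000
Gen 17 (rule 86): 00000000000000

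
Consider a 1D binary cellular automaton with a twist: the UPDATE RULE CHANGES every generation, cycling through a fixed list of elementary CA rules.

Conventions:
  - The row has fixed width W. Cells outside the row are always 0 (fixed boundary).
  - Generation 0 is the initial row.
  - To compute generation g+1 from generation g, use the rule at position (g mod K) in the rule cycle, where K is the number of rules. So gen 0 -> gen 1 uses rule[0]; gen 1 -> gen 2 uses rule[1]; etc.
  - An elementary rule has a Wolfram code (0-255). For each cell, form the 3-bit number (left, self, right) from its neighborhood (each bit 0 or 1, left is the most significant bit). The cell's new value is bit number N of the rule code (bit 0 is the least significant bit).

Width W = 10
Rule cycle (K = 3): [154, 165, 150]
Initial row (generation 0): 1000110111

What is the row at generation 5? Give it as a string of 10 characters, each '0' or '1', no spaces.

Answer: 0001101111

Derivation:
Gen 0: 1000110111
Gen 1 (rule 154): 0101100110
Gen 2 (rule 165): 0110000000
Gen 3 (rule 150): 1001000000
Gen 4 (rule 154): 0110100000
Gen 5 (rule 165): 0001101111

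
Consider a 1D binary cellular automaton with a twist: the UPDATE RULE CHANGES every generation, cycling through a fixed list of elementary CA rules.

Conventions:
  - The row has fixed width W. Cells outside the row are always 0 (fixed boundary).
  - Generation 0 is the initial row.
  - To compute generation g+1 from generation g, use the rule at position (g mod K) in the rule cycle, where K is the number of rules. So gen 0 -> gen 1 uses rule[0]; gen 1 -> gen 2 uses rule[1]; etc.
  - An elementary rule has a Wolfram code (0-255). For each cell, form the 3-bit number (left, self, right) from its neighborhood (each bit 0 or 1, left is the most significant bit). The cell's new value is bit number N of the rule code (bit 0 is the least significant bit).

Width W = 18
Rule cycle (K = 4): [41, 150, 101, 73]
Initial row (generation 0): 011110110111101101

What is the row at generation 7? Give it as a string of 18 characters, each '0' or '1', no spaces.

Answer: 011111111110011010

Derivation:
Gen 0: 011110110111101101
Gen 1 (rule 41): 010001101100011010
Gen 2 (rule 150): 111010000010100011
Gen 3 (rule 101): 001110111011101001
Gen 4 (rule 73): 101010101010100000
Gen 5 (rule 41): 010101010101001111
Gen 6 (rule 150): 110101010101110110
Gen 7 (rule 101): 011111111110011010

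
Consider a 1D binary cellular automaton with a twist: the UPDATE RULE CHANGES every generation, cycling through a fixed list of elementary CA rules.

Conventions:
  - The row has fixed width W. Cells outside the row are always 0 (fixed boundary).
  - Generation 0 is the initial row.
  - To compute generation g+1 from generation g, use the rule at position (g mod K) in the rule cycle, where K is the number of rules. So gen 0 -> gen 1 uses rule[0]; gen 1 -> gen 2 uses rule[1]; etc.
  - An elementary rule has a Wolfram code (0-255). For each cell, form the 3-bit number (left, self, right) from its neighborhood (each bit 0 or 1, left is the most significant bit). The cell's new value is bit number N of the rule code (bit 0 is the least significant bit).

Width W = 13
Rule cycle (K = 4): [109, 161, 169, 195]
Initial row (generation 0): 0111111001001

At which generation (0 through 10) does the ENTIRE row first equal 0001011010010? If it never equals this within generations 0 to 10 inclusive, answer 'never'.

Answer: never

Derivation:
Gen 0: 0111111001001
Gen 1 (rule 109): 0100001001001
Gen 2 (rule 161): 0001100000000
Gen 3 (rule 169): 1101001111111
Gen 4 (rule 195): 0100010111111
Gen 5 (rule 109): 0101011100001
Gen 6 (rule 161): 0010101001100
Gen 7 (rule 169): 1001010001001
Gen 8 (rule 195): 0010000110010
Gen 9 (rule 109): 1010110110010
Gen 10 (rule 161): 0101001000000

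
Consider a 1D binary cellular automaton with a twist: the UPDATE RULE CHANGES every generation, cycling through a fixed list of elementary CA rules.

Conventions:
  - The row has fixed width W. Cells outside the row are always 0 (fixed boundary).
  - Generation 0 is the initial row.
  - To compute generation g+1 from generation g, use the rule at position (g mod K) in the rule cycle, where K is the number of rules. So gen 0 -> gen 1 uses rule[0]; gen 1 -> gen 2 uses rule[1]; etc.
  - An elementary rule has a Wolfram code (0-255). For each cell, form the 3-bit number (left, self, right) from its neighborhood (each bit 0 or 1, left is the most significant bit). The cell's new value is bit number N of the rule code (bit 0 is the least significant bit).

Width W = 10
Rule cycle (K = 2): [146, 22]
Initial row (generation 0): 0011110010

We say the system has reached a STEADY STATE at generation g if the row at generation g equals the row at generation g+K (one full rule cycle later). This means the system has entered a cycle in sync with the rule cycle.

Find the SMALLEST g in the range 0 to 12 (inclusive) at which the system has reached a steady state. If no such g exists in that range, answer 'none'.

Gen 0: 0011110010
Gen 1 (rule 146): 0101101101
Gen 2 (rule 22): 1100000001
Gen 3 (rule 146): 0010000010
Gen 4 (rule 22): 0111000111
Gen 5 (rule 146): 1010101010
Gen 6 (rule 22): 1010101011
Gen 7 (rule 146): 0000000000
Gen 8 (rule 22): 0000000000
Gen 9 (rule 146): 0000000000
Gen 10 (rule 22): 0000000000
Gen 11 (rule 146): 0000000000
Gen 12 (rule 22): 0000000000
Gen 13 (rule 146): 0000000000
Gen 14 (rule 22): 0000000000

Answer: 7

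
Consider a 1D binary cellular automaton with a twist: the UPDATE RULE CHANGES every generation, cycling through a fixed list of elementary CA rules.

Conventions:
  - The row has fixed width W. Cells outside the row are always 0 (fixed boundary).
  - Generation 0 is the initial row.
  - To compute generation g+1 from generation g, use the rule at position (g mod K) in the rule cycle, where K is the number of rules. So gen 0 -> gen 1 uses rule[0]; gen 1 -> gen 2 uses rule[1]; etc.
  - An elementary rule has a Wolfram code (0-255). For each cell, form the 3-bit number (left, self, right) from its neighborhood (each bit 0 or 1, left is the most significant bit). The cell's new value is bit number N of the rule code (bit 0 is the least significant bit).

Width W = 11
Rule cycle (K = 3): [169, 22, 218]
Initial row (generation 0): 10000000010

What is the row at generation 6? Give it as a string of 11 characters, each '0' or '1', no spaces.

Gen 0: 10000000010
Gen 1 (rule 169): 00111111000
Gen 2 (rule 22): 01000000100
Gen 3 (rule 218): 10100001010
Gen 4 (rule 169): 01001100100
Gen 5 (rule 22): 11110011110
Gen 6 (rule 218): 11111111111

Answer: 11111111111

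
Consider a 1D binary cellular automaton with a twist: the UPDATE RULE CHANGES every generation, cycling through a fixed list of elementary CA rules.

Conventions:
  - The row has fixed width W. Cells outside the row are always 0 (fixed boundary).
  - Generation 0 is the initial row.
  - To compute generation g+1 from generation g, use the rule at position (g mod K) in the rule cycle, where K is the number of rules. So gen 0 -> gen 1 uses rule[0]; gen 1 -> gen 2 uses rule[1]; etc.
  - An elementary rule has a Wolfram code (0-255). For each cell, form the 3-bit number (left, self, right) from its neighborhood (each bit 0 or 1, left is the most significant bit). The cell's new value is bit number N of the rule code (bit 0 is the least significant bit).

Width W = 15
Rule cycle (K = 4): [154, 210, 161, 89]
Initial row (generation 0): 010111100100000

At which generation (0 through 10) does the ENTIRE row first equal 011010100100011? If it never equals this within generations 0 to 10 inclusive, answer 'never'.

Answer: 10

Derivation:
Gen 0: 010111100100000
Gen 1 (rule 154): 100111011010000
Gen 2 (rule 210): 011011001001000
Gen 3 (rule 161): 000100000000011
Gen 4 (rule 89): 110011111111011
Gen 5 (rule 154): 101111111110010
Gen 6 (rule 210): 000111111111101
Gen 7 (rule 161): 110011111111010
Gen 8 (rule 89): 111010000001001
Gen 9 (rule 154): 110001000010110
Gen 10 (rule 210): 011010100100011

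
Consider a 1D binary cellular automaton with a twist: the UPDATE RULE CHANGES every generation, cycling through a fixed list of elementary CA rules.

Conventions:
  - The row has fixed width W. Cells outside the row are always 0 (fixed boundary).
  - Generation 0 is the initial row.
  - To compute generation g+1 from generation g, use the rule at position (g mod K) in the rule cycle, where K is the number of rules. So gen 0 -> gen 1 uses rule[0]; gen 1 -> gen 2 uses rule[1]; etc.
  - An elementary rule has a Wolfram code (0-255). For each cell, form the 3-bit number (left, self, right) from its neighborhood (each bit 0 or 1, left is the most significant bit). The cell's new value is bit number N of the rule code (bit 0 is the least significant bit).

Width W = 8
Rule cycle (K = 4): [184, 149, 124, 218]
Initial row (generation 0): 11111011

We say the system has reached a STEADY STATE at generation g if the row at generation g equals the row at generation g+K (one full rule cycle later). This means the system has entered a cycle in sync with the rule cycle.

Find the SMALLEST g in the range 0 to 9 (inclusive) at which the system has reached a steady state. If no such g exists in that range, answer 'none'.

Answer: none

Derivation:
Gen 0: 11111011
Gen 1 (rule 184): 11110110
Gen 2 (rule 149): 01100001
Gen 3 (rule 124): 01110001
Gen 4 (rule 218): 11111010
Gen 5 (rule 184): 11110101
Gen 6 (rule 149): 01100101
Gen 7 (rule 124): 01110111
Gen 8 (rule 218): 11110111
Gen 9 (rule 184): 11101110
Gen 10 (rule 149): 01000101
Gen 11 (rule 124): 01100111
Gen 12 (rule 218): 11111111
Gen 13 (rule 184): 11111110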